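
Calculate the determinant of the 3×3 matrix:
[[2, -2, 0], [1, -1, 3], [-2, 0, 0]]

Expansion along first row:
det = 2·det([[-1,3],[0,0]]) - -2·det([[1,3],[-2,0]]) + 0·det([[1,-1],[-2,0]])
    = 2·(-1·0 - 3·0) - -2·(1·0 - 3·-2) + 0·(1·0 - -1·-2)
    = 2·0 - -2·6 + 0·-2
    = 0 + 12 + 0 = 12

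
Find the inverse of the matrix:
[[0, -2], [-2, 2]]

For [[a,b],[c,d]], inverse = (1/det)·[[d,-b],[-c,a]]
det = (0)(2) - (-2)(-2) = 0 - 4 = -4
Inverse = (1/-4)·[[2, 2], [2, 0]]
= [[-1/2, -1/2], [-1/2, 0]]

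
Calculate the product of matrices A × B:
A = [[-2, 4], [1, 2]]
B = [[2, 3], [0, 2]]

Matrix multiplication:
C[0][0] = -2×2 + 4×0 = -4
C[0][1] = -2×3 + 4×2 = 2
C[1][0] = 1×2 + 2×0 = 2
C[1][1] = 1×3 + 2×2 = 7
Result: [[-4, 2], [2, 7]]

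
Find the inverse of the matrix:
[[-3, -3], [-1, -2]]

For [[a,b],[c,d]], inverse = (1/det)·[[d,-b],[-c,a]]
det = (-3)(-2) - (-3)(-1) = 6 - 3 = 3
Inverse = (1/3)·[[-2, 3], [1, -3]]
= [[-2/3, 1], [1/3, -1]]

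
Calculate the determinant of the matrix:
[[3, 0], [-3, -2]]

For a 2×2 matrix [[a, b], [c, d]], det = ad - bc
det = (3)(-2) - (0)(-3) = -6 - 0 = -6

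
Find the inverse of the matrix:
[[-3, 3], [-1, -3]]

For [[a,b],[c,d]], inverse = (1/det)·[[d,-b],[-c,a]]
det = (-3)(-3) - (3)(-1) = 9 - -3 = 12
Inverse = (1/12)·[[-3, -3], [1, -3]]
= [[-1/4, -1/4], [1/12, -1/4]]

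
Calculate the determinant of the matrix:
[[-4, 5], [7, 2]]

For a 2×2 matrix [[a, b], [c, d]], det = ad - bc
det = (-4)(2) - (5)(7) = -8 - 35 = -43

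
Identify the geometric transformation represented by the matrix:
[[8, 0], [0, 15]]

This matrix represents: non-uniform scaling by sx = 8, sy = 15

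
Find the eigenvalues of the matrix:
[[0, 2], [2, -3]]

Characteristic equation: det(A - λI) = 0
λ² - (trace)λ + (det) = 0
trace = 0 + -3 = -3, det = (0)(-3) - (2)(2) = -4
λ² - (-3)λ + (-4) = 0
λ = (-3 ± √((-3)² - 4·(-4))) / 2 = (-3 ± √25) / 2
Solving: λ = -4, 1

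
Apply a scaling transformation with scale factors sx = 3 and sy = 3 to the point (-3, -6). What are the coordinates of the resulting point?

Scaling matrix:
[[3, 0], [0, 3]]
Result: (-3 × 3, -6 × 3) = (-9, -18)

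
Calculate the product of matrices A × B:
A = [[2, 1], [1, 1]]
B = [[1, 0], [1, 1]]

Matrix multiplication:
C[0][0] = 2×1 + 1×1 = 3
C[0][1] = 2×0 + 1×1 = 1
C[1][0] = 1×1 + 1×1 = 2
C[1][1] = 1×0 + 1×1 = 1
Result: [[3, 1], [2, 1]]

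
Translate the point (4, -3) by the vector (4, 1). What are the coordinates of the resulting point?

Translation by (4, 1) (homogeneous matrix [[1, 0, 4], [0, 1, 1], [0, 0, 1]]):
x' = 4 + 4 = 8
y' = -3 + 1 = -2
Result: (8, -2)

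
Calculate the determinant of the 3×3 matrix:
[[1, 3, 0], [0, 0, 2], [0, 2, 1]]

Expansion along first row:
det = 1·det([[0,2],[2,1]]) - 3·det([[0,2],[0,1]]) + 0·det([[0,0],[0,2]])
    = 1·(0·1 - 2·2) - 3·(0·1 - 2·0) + 0·(0·2 - 0·0)
    = 1·-4 - 3·0 + 0·0
    = -4 + 0 + 0 = -4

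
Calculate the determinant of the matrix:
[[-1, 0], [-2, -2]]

For a 2×2 matrix [[a, b], [c, d]], det = ad - bc
det = (-1)(-2) - (0)(-2) = 2 - 0 = 2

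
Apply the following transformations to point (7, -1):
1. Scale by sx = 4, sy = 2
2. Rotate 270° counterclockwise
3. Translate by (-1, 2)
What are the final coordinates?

Step 1: Scale → (28, -2)
Step 2: Rotate 270° → (-2, -28)
Step 3: Translate → (-3, -26)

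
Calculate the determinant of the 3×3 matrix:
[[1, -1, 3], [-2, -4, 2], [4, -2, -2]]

Expansion along first row:
det = 1·det([[-4,2],[-2,-2]]) - -1·det([[-2,2],[4,-2]]) + 3·det([[-2,-4],[4,-2]])
    = 1·(-4·-2 - 2·-2) - -1·(-2·-2 - 2·4) + 3·(-2·-2 - -4·4)
    = 1·12 - -1·-4 + 3·20
    = 12 + -4 + 60 = 68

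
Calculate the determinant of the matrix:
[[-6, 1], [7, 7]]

For a 2×2 matrix [[a, b], [c, d]], det = ad - bc
det = (-6)(7) - (1)(7) = -42 - 7 = -49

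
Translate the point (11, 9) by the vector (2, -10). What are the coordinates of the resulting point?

Translation by (2, -10) (homogeneous matrix [[1, 0, 2], [0, 1, -10], [0, 0, 1]]):
x' = 11 + 2 = 13
y' = 9 + -10 = -1
Result: (13, -1)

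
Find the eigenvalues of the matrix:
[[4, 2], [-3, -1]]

Characteristic equation: det(A - λI) = 0
λ² - (trace)λ + (det) = 0
trace = 4 + -1 = 3, det = (4)(-1) - (2)(-3) = 2
λ² - (3)λ + (2) = 0
λ = (3 ± √((3)² - 4·(2))) / 2 = (3 ± √1) / 2
Solving: λ = 1, 2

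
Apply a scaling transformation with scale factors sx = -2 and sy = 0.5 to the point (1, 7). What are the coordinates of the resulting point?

Scaling matrix:
[[-2, 0], [0, 0.50]]
Result: (1 × -2, 7 × 0.5) = (-2, 3.5)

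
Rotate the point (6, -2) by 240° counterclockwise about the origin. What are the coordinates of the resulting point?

Rotation matrix for 240°: [[cos 240°, -sin 240°], [sin 240°, cos 240°]] ≈ [[-0.500000, 0.866025], [-0.866025, -0.500000]]
[[-0.500000, 0.866025], [-0.866025, -0.500000]] × [6, -2]ᵀ ≈ [-4.7321, -4.1962]ᵀ
Result: (-4.7321, -4.1962)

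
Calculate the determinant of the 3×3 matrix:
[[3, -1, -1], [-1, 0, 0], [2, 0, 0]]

Expansion along first row:
det = 3·det([[0,0],[0,0]]) - -1·det([[-1,0],[2,0]]) + -1·det([[-1,0],[2,0]])
    = 3·(0·0 - 0·0) - -1·(-1·0 - 0·2) + -1·(-1·0 - 0·2)
    = 3·0 - -1·0 + -1·0
    = 0 + 0 + 0 = 0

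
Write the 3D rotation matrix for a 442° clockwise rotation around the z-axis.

Rotation matrix for clockwise 442° around z-axis:
A clockwise rotation by 442° is a counterclockwise rotation by -442°.
cos(-442°) = 0.1392, sin(-442°) = -0.9903
Result: [[0.1392, 0.9903, 0], [-0.9903, 0.1392, 0], [0, 0, 1]]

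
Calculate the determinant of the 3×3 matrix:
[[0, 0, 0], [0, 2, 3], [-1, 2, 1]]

Expansion along first row:
det = 0·det([[2,3],[2,1]]) - 0·det([[0,3],[-1,1]]) + 0·det([[0,2],[-1,2]])
    = 0·(2·1 - 3·2) - 0·(0·1 - 3·-1) + 0·(0·2 - 2·-1)
    = 0·-4 - 0·3 + 0·2
    = 0 + 0 + 0 = 0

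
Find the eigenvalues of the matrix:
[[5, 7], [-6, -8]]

Characteristic equation: det(A - λI) = 0
λ² - (trace)λ + (det) = 0
trace = 5 + -8 = -3, det = (5)(-8) - (7)(-6) = 2
λ² - (-3)λ + (2) = 0
λ = (-3 ± √((-3)² - 4·(2))) / 2 = (-3 ± √1) / 2
Solving: λ = -2, -1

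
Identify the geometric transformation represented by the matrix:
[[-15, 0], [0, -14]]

This matrix represents: non-uniform scaling by sx = -15, sy = -14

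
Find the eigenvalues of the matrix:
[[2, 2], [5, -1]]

Characteristic equation: det(A - λI) = 0
λ² - (trace)λ + (det) = 0
trace = 2 + -1 = 1, det = (2)(-1) - (2)(5) = -12
λ² - (1)λ + (-12) = 0
λ = (1 ± √((1)² - 4·(-12))) / 2 = (1 ± √49) / 2
Solving: λ = -3, 4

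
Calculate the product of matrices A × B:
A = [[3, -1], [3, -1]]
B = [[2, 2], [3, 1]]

Matrix multiplication:
C[0][0] = 3×2 + -1×3 = 3
C[0][1] = 3×2 + -1×1 = 5
C[1][0] = 3×2 + -1×3 = 3
C[1][1] = 3×2 + -1×1 = 5
Result: [[3, 5], [3, 5]]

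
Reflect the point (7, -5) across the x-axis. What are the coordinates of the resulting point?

Reflection across x-axis: (7, -5) → (7, 5)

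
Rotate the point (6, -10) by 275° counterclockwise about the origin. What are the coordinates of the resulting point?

Rotation matrix for 275°: [[cos 275°, -sin 275°], [sin 275°, cos 275°]] ≈ [[0.087156, 0.996195], [-0.996195, 0.087156]]
[[0.087156, 0.996195], [-0.996195, 0.087156]] × [6, -10]ᵀ ≈ [-9.4390, -6.8487]ᵀ
Result: (-9.4390, -6.8487)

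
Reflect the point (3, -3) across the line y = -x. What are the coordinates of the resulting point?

Reflection across line y = -x: (3, -3) → (3, -3)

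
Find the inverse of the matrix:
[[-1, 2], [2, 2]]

For [[a,b],[c,d]], inverse = (1/det)·[[d,-b],[-c,a]]
det = (-1)(2) - (2)(2) = -2 - 4 = -6
Inverse = (1/-6)·[[2, -2], [-2, -1]]
= [[-1/3, 1/3], [1/3, 1/6]]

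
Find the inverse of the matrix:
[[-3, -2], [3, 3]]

For [[a,b],[c,d]], inverse = (1/det)·[[d,-b],[-c,a]]
det = (-3)(3) - (-2)(3) = -9 - -6 = -3
Inverse = (1/-3)·[[3, 2], [-3, -3]]
= [[-1, -2/3], [1, 1]]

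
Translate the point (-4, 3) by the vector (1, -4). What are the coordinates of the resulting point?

Translation by (1, -4) (homogeneous matrix [[1, 0, 1], [0, 1, -4], [0, 0, 1]]):
x' = -4 + 1 = -3
y' = 3 + -4 = -1
Result: (-3, -1)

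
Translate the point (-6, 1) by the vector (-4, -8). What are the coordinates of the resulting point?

Translation by (-4, -8) (homogeneous matrix [[1, 0, -4], [0, 1, -8], [0, 0, 1]]):
x' = -6 + -4 = -10
y' = 1 + -8 = -7
Result: (-10, -7)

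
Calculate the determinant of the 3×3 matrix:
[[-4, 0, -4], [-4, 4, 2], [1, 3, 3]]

Expansion along first row:
det = -4·det([[4,2],[3,3]]) - 0·det([[-4,2],[1,3]]) + -4·det([[-4,4],[1,3]])
    = -4·(4·3 - 2·3) - 0·(-4·3 - 2·1) + -4·(-4·3 - 4·1)
    = -4·6 - 0·-14 + -4·-16
    = -24 + 0 + 64 = 40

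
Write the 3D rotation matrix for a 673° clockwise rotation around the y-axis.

Rotation matrix for clockwise 673° around y-axis:
A clockwise rotation by 673° is a counterclockwise rotation by -673°.
cos(-673°) = 0.6820, sin(-673°) = 0.7314
Result: [[0.6820, 0, 0.7314], [0, 1, 0], [-0.7314, 0, 0.6820]]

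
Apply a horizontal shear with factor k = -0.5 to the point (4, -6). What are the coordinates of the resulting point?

Shear matrix for horizontal shear with factor k = -0.5:
[[1, -0.50], [0, 1]]
Result: (4, -6) → (7, -6)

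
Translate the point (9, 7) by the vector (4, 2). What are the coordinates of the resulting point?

Translation by (4, 2) (homogeneous matrix [[1, 0, 4], [0, 1, 2], [0, 0, 1]]):
x' = 9 + 4 = 13
y' = 7 + 2 = 9
Result: (13, 9)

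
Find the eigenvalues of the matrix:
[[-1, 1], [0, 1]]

Characteristic equation: det(A - λI) = 0
λ² - (trace)λ + (det) = 0
trace = -1 + 1 = 0, det = (-1)(1) - (1)(0) = -1
λ² - (0)λ + (-1) = 0
λ = (0 ± √((0)² - 4·(-1))) / 2 = (0 ± √4) / 2
Solving: λ = -1, 1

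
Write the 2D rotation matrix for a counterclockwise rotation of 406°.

Rotation matrix formula: [[cos θ, -sin θ], [sin θ, cos θ]]
For θ = 406°:
cos(406°) = 0.6947
sin(406°) = 0.7193
Result: [[0.6947, -0.7193], [0.7193, 0.6947]]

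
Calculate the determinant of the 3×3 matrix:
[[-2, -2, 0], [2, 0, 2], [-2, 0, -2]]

Expansion along first row:
det = -2·det([[0,2],[0,-2]]) - -2·det([[2,2],[-2,-2]]) + 0·det([[2,0],[-2,0]])
    = -2·(0·-2 - 2·0) - -2·(2·-2 - 2·-2) + 0·(2·0 - 0·-2)
    = -2·0 - -2·0 + 0·0
    = 0 + 0 + 0 = 0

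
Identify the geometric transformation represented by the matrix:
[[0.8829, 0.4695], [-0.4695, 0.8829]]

This matrix represents: rotation by 332° counterclockwise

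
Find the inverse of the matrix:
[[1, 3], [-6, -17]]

For [[a,b],[c,d]], inverse = (1/det)·[[d,-b],[-c,a]]
det = (1)(-17) - (3)(-6) = -17 - -18 = 1
Inverse = [[-17, -3], [6, 1]]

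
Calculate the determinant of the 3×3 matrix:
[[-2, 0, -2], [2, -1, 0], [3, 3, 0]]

Expansion along first row:
det = -2·det([[-1,0],[3,0]]) - 0·det([[2,0],[3,0]]) + -2·det([[2,-1],[3,3]])
    = -2·(-1·0 - 0·3) - 0·(2·0 - 0·3) + -2·(2·3 - -1·3)
    = -2·0 - 0·0 + -2·9
    = 0 + 0 + -18 = -18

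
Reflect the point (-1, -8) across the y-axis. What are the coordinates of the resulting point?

Reflection across y-axis: (-1, -8) → (1, -8)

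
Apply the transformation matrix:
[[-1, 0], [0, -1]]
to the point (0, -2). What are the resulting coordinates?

Matrix multiplication:
[[-1, 0], [0, -1]] × [0, -2]ᵀ
= [(-1)(0) + (0)(-2), (0)(0) + (-1)(-2)]ᵀ
= [0, 2]ᵀ
Result: (0, 2)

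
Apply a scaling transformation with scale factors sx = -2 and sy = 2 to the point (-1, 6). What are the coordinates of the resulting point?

Scaling matrix:
[[-2, 0], [0, 2]]
Result: (-1 × -2, 6 × 2) = (2, 12)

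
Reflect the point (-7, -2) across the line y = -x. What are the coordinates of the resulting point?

Reflection across line y = -x: (-7, -2) → (2, 7)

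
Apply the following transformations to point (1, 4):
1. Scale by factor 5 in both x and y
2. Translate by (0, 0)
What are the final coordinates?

Step 1: Scale (1, 4) by 5 → (5, 20)
Step 2: Translate by (0, 0) → (5, 20)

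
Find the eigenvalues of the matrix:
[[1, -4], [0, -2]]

Characteristic equation: det(A - λI) = 0
λ² - (trace)λ + (det) = 0
trace = 1 + -2 = -1, det = (1)(-2) - (-4)(0) = -2
λ² - (-1)λ + (-2) = 0
λ = (-1 ± √((-1)² - 4·(-2))) / 2 = (-1 ± √9) / 2
Solving: λ = -2, 1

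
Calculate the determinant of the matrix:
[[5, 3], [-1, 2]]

For a 2×2 matrix [[a, b], [c, d]], det = ad - bc
det = (5)(2) - (3)(-1) = 10 - -3 = 13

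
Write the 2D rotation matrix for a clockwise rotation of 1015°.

Rotation matrix formula: [[cos θ, -sin θ], [sin θ, cos θ]]
A clockwise rotation by 1015° is equivalent to a counterclockwise rotation by -1015°.
For θ = -1015°:
cos(-1015°) = 0.4226
sin(-1015°) = 0.9063
Result: [[0.4226, -0.9063], [0.9063, 0.4226]]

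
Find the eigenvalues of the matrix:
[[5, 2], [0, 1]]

Characteristic equation: det(A - λI) = 0
λ² - (trace)λ + (det) = 0
trace = 5 + 1 = 6, det = (5)(1) - (2)(0) = 5
λ² - (6)λ + (5) = 0
λ = (6 ± √((6)² - 4·(5))) / 2 = (6 ± √16) / 2
Solving: λ = 1, 5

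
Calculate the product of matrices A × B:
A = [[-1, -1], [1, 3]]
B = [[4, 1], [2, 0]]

Matrix multiplication:
C[0][0] = -1×4 + -1×2 = -6
C[0][1] = -1×1 + -1×0 = -1
C[1][0] = 1×4 + 3×2 = 10
C[1][1] = 1×1 + 3×0 = 1
Result: [[-6, -1], [10, 1]]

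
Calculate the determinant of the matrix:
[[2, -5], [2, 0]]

For a 2×2 matrix [[a, b], [c, d]], det = ad - bc
det = (2)(0) - (-5)(2) = 0 - -10 = 10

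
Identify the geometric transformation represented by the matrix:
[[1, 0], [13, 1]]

This matrix represents: vertical shear with factor 13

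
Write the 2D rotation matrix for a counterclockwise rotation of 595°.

Rotation matrix formula: [[cos θ, -sin θ], [sin θ, cos θ]]
For θ = 595°:
cos(595°) = -0.5736
sin(595°) = -0.8192
Result: [[-0.5736, 0.8192], [-0.8192, -0.5736]]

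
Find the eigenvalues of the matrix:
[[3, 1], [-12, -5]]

Characteristic equation: det(A - λI) = 0
λ² - (trace)λ + (det) = 0
trace = 3 + -5 = -2, det = (3)(-5) - (1)(-12) = -3
λ² - (-2)λ + (-3) = 0
λ = (-2 ± √((-2)² - 4·(-3))) / 2 = (-2 ± √16) / 2
Solving: λ = -3, 1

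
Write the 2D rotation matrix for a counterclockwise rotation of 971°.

Rotation matrix formula: [[cos θ, -sin θ], [sin θ, cos θ]]
For θ = 971°:
cos(971°) = -0.3256
sin(971°) = -0.9455
Result: [[-0.3256, 0.9455], [-0.9455, -0.3256]]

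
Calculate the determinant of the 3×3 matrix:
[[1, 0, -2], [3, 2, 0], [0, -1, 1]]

Expansion along first row:
det = 1·det([[2,0],[-1,1]]) - 0·det([[3,0],[0,1]]) + -2·det([[3,2],[0,-1]])
    = 1·(2·1 - 0·-1) - 0·(3·1 - 0·0) + -2·(3·-1 - 2·0)
    = 1·2 - 0·3 + -2·-3
    = 2 + 0 + 6 = 8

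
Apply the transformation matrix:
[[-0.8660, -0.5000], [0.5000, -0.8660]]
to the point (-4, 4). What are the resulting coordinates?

Matrix multiplication:
[[-0.8660, -0.5000], [0.5000, -0.8660]] × [-4, 4]ᵀ
= [(-0.8660)(-4) + (-0.5000)(4), (0.5000)(-4) + (-0.8660)(4)]ᵀ
= [1.4640, -5.4640]ᵀ
Result: (1.4640, -5.4640)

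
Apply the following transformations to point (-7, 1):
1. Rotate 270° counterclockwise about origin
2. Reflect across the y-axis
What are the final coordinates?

Step 1: Rotate 270° → (1, 7)
Step 2: Reflect across y-axis → (-1, 7)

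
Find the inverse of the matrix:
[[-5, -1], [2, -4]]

For [[a,b],[c,d]], inverse = (1/det)·[[d,-b],[-c,a]]
det = (-5)(-4) - (-1)(2) = 20 - -2 = 22
Inverse = (1/22)·[[-4, 1], [-2, -5]]
= [[-2/11, 1/22], [-1/11, -5/22]]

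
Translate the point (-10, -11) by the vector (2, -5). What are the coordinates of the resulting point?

Translation by (2, -5) (homogeneous matrix [[1, 0, 2], [0, 1, -5], [0, 0, 1]]):
x' = -10 + 2 = -8
y' = -11 + -5 = -16
Result: (-8, -16)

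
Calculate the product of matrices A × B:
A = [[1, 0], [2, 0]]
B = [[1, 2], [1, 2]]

Matrix multiplication:
C[0][0] = 1×1 + 0×1 = 1
C[0][1] = 1×2 + 0×2 = 2
C[1][0] = 2×1 + 0×1 = 2
C[1][1] = 2×2 + 0×2 = 4
Result: [[1, 2], [2, 4]]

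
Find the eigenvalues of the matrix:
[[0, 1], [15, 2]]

Characteristic equation: det(A - λI) = 0
λ² - (trace)λ + (det) = 0
trace = 0 + 2 = 2, det = (0)(2) - (1)(15) = -15
λ² - (2)λ + (-15) = 0
λ = (2 ± √((2)² - 4·(-15))) / 2 = (2 ± √64) / 2
Solving: λ = -3, 5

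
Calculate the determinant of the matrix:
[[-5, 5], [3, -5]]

For a 2×2 matrix [[a, b], [c, d]], det = ad - bc
det = (-5)(-5) - (5)(3) = 25 - 15 = 10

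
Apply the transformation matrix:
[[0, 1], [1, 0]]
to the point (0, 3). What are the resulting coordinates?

Matrix multiplication:
[[0, 1], [1, 0]] × [0, 3]ᵀ
= [(0)(0) + (1)(3), (1)(0) + (0)(3)]ᵀ
= [3, 0]ᵀ
Result: (3, 0)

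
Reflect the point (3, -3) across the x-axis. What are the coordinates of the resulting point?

Reflection across x-axis: (3, -3) → (3, 3)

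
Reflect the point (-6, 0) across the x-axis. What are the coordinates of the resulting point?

Reflection across x-axis: (-6, 0) → (-6, 0)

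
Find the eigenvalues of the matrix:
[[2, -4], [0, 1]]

Characteristic equation: det(A - λI) = 0
λ² - (trace)λ + (det) = 0
trace = 2 + 1 = 3, det = (2)(1) - (-4)(0) = 2
λ² - (3)λ + (2) = 0
λ = (3 ± √((3)² - 4·(2))) / 2 = (3 ± √1) / 2
Solving: λ = 1, 2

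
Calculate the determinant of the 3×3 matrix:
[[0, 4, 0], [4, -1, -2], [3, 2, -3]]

Expansion along first row:
det = 0·det([[-1,-2],[2,-3]]) - 4·det([[4,-2],[3,-3]]) + 0·det([[4,-1],[3,2]])
    = 0·(-1·-3 - -2·2) - 4·(4·-3 - -2·3) + 0·(4·2 - -1·3)
    = 0·7 - 4·-6 + 0·11
    = 0 + 24 + 0 = 24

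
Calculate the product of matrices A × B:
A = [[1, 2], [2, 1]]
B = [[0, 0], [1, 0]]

Matrix multiplication:
C[0][0] = 1×0 + 2×1 = 2
C[0][1] = 1×0 + 2×0 = 0
C[1][0] = 2×0 + 1×1 = 1
C[1][1] = 2×0 + 1×0 = 0
Result: [[2, 0], [1, 0]]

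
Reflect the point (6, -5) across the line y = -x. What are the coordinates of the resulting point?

Reflection across line y = -x: (6, -5) → (5, -6)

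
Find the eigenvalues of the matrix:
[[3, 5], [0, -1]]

Characteristic equation: det(A - λI) = 0
λ² - (trace)λ + (det) = 0
trace = 3 + -1 = 2, det = (3)(-1) - (5)(0) = -3
λ² - (2)λ + (-3) = 0
λ = (2 ± √((2)² - 4·(-3))) / 2 = (2 ± √16) / 2
Solving: λ = -1, 3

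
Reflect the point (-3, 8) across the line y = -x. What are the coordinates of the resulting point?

Reflection across line y = -x: (-3, 8) → (-8, 3)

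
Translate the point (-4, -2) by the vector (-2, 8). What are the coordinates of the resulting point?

Translation by (-2, 8) (homogeneous matrix [[1, 0, -2], [0, 1, 8], [0, 0, 1]]):
x' = -4 + -2 = -6
y' = -2 + 8 = 6
Result: (-6, 6)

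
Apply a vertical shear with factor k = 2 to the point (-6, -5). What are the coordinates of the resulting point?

Shear matrix for vertical shear with factor k = 2:
[[1, 0], [2, 1]]
Result: (-6, -5) → (-6, -17)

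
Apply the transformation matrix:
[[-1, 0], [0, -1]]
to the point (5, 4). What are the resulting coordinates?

Matrix multiplication:
[[-1, 0], [0, -1]] × [5, 4]ᵀ
= [(-1)(5) + (0)(4), (0)(5) + (-1)(4)]ᵀ
= [-5, -4]ᵀ
Result: (-5, -4)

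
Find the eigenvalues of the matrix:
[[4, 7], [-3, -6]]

Characteristic equation: det(A - λI) = 0
λ² - (trace)λ + (det) = 0
trace = 4 + -6 = -2, det = (4)(-6) - (7)(-3) = -3
λ² - (-2)λ + (-3) = 0
λ = (-2 ± √((-2)² - 4·(-3))) / 2 = (-2 ± √16) / 2
Solving: λ = -3, 1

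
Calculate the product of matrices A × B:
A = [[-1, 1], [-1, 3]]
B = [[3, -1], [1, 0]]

Matrix multiplication:
C[0][0] = -1×3 + 1×1 = -2
C[0][1] = -1×-1 + 1×0 = 1
C[1][0] = -1×3 + 3×1 = 0
C[1][1] = -1×-1 + 3×0 = 1
Result: [[-2, 1], [0, 1]]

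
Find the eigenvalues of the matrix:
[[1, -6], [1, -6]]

Characteristic equation: det(A - λI) = 0
λ² - (trace)λ + (det) = 0
trace = 1 + -6 = -5, det = (1)(-6) - (-6)(1) = 0
λ² - (-5)λ + (0) = 0
λ = (-5 ± √((-5)² - 4·(0))) / 2 = (-5 ± √25) / 2
Solving: λ = -5, 0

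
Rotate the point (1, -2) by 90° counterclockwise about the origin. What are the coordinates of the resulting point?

Rotation matrix for 90°: [[cos 90°, -sin 90°], [sin 90°, cos 90°]] = [[0, -1], [1, 0]]
[[0, -1], [1, 0]] × [1, -2]ᵀ = [2, 1]ᵀ
Result: (2, 1)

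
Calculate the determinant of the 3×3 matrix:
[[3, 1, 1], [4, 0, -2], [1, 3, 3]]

Expansion along first row:
det = 3·det([[0,-2],[3,3]]) - 1·det([[4,-2],[1,3]]) + 1·det([[4,0],[1,3]])
    = 3·(0·3 - -2·3) - 1·(4·3 - -2·1) + 1·(4·3 - 0·1)
    = 3·6 - 1·14 + 1·12
    = 18 + -14 + 12 = 16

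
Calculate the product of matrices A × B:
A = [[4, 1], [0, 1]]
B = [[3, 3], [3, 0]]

Matrix multiplication:
C[0][0] = 4×3 + 1×3 = 15
C[0][1] = 4×3 + 1×0 = 12
C[1][0] = 0×3 + 1×3 = 3
C[1][1] = 0×3 + 1×0 = 0
Result: [[15, 12], [3, 0]]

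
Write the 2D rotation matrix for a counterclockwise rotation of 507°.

Rotation matrix formula: [[cos θ, -sin θ], [sin θ, cos θ]]
For θ = 507°:
cos(507°) = -0.8387
sin(507°) = 0.5446
Result: [[-0.8387, -0.5446], [0.5446, -0.8387]]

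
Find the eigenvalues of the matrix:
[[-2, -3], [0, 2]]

Characteristic equation: det(A - λI) = 0
λ² - (trace)λ + (det) = 0
trace = -2 + 2 = 0, det = (-2)(2) - (-3)(0) = -4
λ² - (0)λ + (-4) = 0
λ = (0 ± √((0)² - 4·(-4))) / 2 = (0 ± √16) / 2
Solving: λ = -2, 2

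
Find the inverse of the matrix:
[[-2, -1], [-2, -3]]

For [[a,b],[c,d]], inverse = (1/det)·[[d,-b],[-c,a]]
det = (-2)(-3) - (-1)(-2) = 6 - 2 = 4
Inverse = (1/4)·[[-3, 1], [2, -2]]
= [[-3/4, 1/4], [1/2, -1/2]]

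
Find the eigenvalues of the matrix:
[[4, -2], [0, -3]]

Characteristic equation: det(A - λI) = 0
λ² - (trace)λ + (det) = 0
trace = 4 + -3 = 1, det = (4)(-3) - (-2)(0) = -12
λ² - (1)λ + (-12) = 0
λ = (1 ± √((1)² - 4·(-12))) / 2 = (1 ± √49) / 2
Solving: λ = -3, 4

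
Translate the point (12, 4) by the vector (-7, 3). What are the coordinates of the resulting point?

Translation by (-7, 3) (homogeneous matrix [[1, 0, -7], [0, 1, 3], [0, 0, 1]]):
x' = 12 + -7 = 5
y' = 4 + 3 = 7
Result: (5, 7)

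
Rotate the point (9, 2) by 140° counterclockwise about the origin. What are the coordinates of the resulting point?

Rotation matrix for 140°: [[cos 140°, -sin 140°], [sin 140°, cos 140°]] ≈ [[-0.766044, -0.642788], [0.642788, -0.766044]]
[[-0.766044, -0.642788], [0.642788, -0.766044]] × [9, 2]ᵀ ≈ [-8.1800, 4.2530]ᵀ
Result: (-8.1800, 4.2530)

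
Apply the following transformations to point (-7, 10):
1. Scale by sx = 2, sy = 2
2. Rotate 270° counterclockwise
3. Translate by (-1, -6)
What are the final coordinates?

Step 1: Scale → (-14, 20)
Step 2: Rotate 270° → (20, 14)
Step 3: Translate → (19, 8)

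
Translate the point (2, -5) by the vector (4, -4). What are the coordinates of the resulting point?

Translation by (4, -4) (homogeneous matrix [[1, 0, 4], [0, 1, -4], [0, 0, 1]]):
x' = 2 + 4 = 6
y' = -5 + -4 = -9
Result: (6, -9)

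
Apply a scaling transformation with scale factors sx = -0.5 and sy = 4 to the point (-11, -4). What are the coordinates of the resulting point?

Scaling matrix:
[[-0.50, 0], [0, 4]]
Result: (-11 × -0.5, -4 × 4) = (5.5, -16)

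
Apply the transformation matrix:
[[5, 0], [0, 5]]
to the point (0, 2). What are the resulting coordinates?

Matrix multiplication:
[[5, 0], [0, 5]] × [0, 2]ᵀ
= [(5)(0) + (0)(2), (0)(0) + (5)(2)]ᵀ
= [0, 10]ᵀ
Result: (0, 10)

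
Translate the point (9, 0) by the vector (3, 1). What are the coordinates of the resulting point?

Translation by (3, 1) (homogeneous matrix [[1, 0, 3], [0, 1, 1], [0, 0, 1]]):
x' = 9 + 3 = 12
y' = 0 + 1 = 1
Result: (12, 1)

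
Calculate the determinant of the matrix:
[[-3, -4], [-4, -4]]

For a 2×2 matrix [[a, b], [c, d]], det = ad - bc
det = (-3)(-4) - (-4)(-4) = 12 - 16 = -4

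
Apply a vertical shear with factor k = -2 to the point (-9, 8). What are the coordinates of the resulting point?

Shear matrix for vertical shear with factor k = -2:
[[1, 0], [-2, 1]]
Result: (-9, 8) → (-9, 26)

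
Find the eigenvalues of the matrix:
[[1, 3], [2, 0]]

Characteristic equation: det(A - λI) = 0
λ² - (trace)λ + (det) = 0
trace = 1 + 0 = 1, det = (1)(0) - (3)(2) = -6
λ² - (1)λ + (-6) = 0
λ = (1 ± √((1)² - 4·(-6))) / 2 = (1 ± √25) / 2
Solving: λ = -2, 3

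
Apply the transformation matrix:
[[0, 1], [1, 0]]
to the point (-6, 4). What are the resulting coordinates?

Matrix multiplication:
[[0, 1], [1, 0]] × [-6, 4]ᵀ
= [(0)(-6) + (1)(4), (1)(-6) + (0)(4)]ᵀ
= [4, -6]ᵀ
Result: (4, -6)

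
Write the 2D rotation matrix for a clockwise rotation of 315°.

Rotation matrix formula: [[cos θ, -sin θ], [sin θ, cos θ]]
A clockwise rotation by 315° is equivalent to a counterclockwise rotation by -315°.
For θ = -315°:
cos(-315°) = √2/2
sin(-315°) = √2/2
Result: [[√2/2, -√2/2], [√2/2, √2/2]]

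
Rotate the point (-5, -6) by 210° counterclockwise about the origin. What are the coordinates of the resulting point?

Rotation matrix for 210°: [[cos 210°, -sin 210°], [sin 210°, cos 210°]] ≈ [[-0.866025, 0.500000], [-0.500000, -0.866025]]
[[-0.866025, 0.500000], [-0.500000, -0.866025]] × [-5, -6]ᵀ ≈ [1.3301, 7.6962]ᵀ
Result: (1.3301, 7.6962)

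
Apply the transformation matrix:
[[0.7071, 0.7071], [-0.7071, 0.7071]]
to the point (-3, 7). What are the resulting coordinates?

Matrix multiplication:
[[0.7071, 0.7071], [-0.7071, 0.7071]] × [-3, 7]ᵀ
= [(0.7071)(-3) + (0.7071)(7), (-0.7071)(-3) + (0.7071)(7)]ᵀ
= [2.8284, 7.0710]ᵀ
Result: (2.8284, 7.0710)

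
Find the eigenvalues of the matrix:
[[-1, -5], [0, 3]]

Characteristic equation: det(A - λI) = 0
λ² - (trace)λ + (det) = 0
trace = -1 + 3 = 2, det = (-1)(3) - (-5)(0) = -3
λ² - (2)λ + (-3) = 0
λ = (2 ± √((2)² - 4·(-3))) / 2 = (2 ± √16) / 2
Solving: λ = -1, 3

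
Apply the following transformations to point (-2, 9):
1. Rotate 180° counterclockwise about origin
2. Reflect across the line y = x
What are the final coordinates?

Step 1: Rotate 180° → (2, -9)
Step 2: Reflect across line y = x → (-9, 2)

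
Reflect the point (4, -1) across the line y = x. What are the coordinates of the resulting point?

Reflection across line y = x: (4, -1) → (-1, 4)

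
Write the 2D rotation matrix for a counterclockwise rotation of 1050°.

Rotation matrix formula: [[cos θ, -sin θ], [sin θ, cos θ]]
For θ = 1050°:
cos(1050°) = √3/2
sin(1050°) = -1/2
Result: [[√3/2, 1/2], [-1/2, √3/2]]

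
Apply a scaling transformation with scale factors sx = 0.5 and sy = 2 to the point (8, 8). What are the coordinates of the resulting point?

Scaling matrix:
[[0.50, 0], [0, 2]]
Result: (8 × 0.5, 8 × 2) = (4, 16)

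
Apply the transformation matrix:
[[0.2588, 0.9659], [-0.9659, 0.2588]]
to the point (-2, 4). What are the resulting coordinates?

Matrix multiplication:
[[0.2588, 0.9659], [-0.9659, 0.2588]] × [-2, 4]ᵀ
= [(0.2588)(-2) + (0.9659)(4), (-0.9659)(-2) + (0.2588)(4)]ᵀ
= [3.3460, 2.9670]ᵀ
Result: (3.3460, 2.9670)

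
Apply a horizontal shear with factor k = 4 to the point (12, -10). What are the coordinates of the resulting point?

Shear matrix for horizontal shear with factor k = 4:
[[1, 4], [0, 1]]
Result: (12, -10) → (-28, -10)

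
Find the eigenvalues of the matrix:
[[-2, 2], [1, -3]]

Characteristic equation: det(A - λI) = 0
λ² - (trace)λ + (det) = 0
trace = -2 + -3 = -5, det = (-2)(-3) - (2)(1) = 4
λ² - (-5)λ + (4) = 0
λ = (-5 ± √((-5)² - 4·(4))) / 2 = (-5 ± √9) / 2
Solving: λ = -4, -1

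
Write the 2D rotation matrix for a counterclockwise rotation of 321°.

Rotation matrix formula: [[cos θ, -sin θ], [sin θ, cos θ]]
For θ = 321°:
cos(321°) = 0.7771
sin(321°) = -0.6293
Result: [[0.7771, 0.6293], [-0.6293, 0.7771]]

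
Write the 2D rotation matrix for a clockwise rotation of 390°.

Rotation matrix formula: [[cos θ, -sin θ], [sin θ, cos θ]]
A clockwise rotation by 390° is equivalent to a counterclockwise rotation by -390°.
For θ = -390°:
cos(-390°) = √3/2
sin(-390°) = -1/2
Result: [[√3/2, 1/2], [-1/2, √3/2]]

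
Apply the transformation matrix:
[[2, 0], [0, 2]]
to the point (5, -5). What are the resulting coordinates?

Matrix multiplication:
[[2, 0], [0, 2]] × [5, -5]ᵀ
= [(2)(5) + (0)(-5), (0)(5) + (2)(-5)]ᵀ
= [10, -10]ᵀ
Result: (10, -10)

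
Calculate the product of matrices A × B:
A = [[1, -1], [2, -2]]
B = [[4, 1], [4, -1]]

Matrix multiplication:
C[0][0] = 1×4 + -1×4 = 0
C[0][1] = 1×1 + -1×-1 = 2
C[1][0] = 2×4 + -2×4 = 0
C[1][1] = 2×1 + -2×-1 = 4
Result: [[0, 2], [0, 4]]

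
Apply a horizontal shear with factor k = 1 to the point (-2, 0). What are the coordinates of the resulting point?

Shear matrix for horizontal shear with factor k = 1:
[[1, 1], [0, 1]]
Result: (-2, 0) → (-2, 0)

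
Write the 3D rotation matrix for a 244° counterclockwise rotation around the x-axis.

Rotation matrix for counterclockwise 244° around x-axis:
cos(244°) = -0.4384, sin(244°) = -0.8988
Result: [[1, 0, 0], [0, -0.4384, 0.8988], [0, -0.8988, -0.4384]]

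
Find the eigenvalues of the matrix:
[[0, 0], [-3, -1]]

Characteristic equation: det(A - λI) = 0
λ² - (trace)λ + (det) = 0
trace = 0 + -1 = -1, det = (0)(-1) - (0)(-3) = 0
λ² - (-1)λ + (0) = 0
λ = (-1 ± √((-1)² - 4·(0))) / 2 = (-1 ± √1) / 2
Solving: λ = -1, 0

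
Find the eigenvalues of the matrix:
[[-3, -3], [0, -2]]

Characteristic equation: det(A - λI) = 0
λ² - (trace)λ + (det) = 0
trace = -3 + -2 = -5, det = (-3)(-2) - (-3)(0) = 6
λ² - (-5)λ + (6) = 0
λ = (-5 ± √((-5)² - 4·(6))) / 2 = (-5 ± √1) / 2
Solving: λ = -3, -2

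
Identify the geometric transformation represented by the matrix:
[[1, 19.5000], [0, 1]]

This matrix represents: horizontal shear with factor 19.5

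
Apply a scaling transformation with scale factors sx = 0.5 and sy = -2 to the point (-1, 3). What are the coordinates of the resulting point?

Scaling matrix:
[[0.50, 0], [0, -2]]
Result: (-1 × 0.5, 3 × -2) = (-0.5, -6)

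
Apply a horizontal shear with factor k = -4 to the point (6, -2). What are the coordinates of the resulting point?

Shear matrix for horizontal shear with factor k = -4:
[[1, -4], [0, 1]]
Result: (6, -2) → (14, -2)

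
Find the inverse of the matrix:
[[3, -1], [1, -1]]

For [[a,b],[c,d]], inverse = (1/det)·[[d,-b],[-c,a]]
det = (3)(-1) - (-1)(1) = -3 - -1 = -2
Inverse = (1/-2)·[[-1, 1], [-1, 3]]
= [[1/2, -1/2], [1/2, -3/2]]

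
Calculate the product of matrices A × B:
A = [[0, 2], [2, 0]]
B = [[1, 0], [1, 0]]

Matrix multiplication:
C[0][0] = 0×1 + 2×1 = 2
C[0][1] = 0×0 + 2×0 = 0
C[1][0] = 2×1 + 0×1 = 2
C[1][1] = 2×0 + 0×0 = 0
Result: [[2, 0], [2, 0]]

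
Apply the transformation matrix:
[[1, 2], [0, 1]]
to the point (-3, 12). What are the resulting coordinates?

Matrix multiplication:
[[1, 2], [0, 1]] × [-3, 12]ᵀ
= [(1)(-3) + (2)(12), (0)(-3) + (1)(12)]ᵀ
= [21, 12]ᵀ
Result: (21, 12)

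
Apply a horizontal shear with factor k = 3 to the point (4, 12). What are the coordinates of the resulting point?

Shear matrix for horizontal shear with factor k = 3:
[[1, 3], [0, 1]]
Result: (4, 12) → (40, 12)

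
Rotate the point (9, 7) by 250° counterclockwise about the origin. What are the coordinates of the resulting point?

Rotation matrix for 250°: [[cos 250°, -sin 250°], [sin 250°, cos 250°]] ≈ [[-0.342020, 0.939693], [-0.939693, -0.342020]]
[[-0.342020, 0.939693], [-0.939693, -0.342020]] × [9, 7]ᵀ ≈ [3.4997, -10.8514]ᵀ
Result: (3.4997, -10.8514)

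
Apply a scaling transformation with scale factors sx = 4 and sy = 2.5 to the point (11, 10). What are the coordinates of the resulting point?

Scaling matrix:
[[4, 0], [0, 2.50]]
Result: (11 × 4, 10 × 2.5) = (44, 25)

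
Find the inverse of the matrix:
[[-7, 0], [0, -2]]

For [[a,b],[c,d]], inverse = (1/det)·[[d,-b],[-c,a]]
det = (-7)(-2) - (0)(0) = 14 - 0 = 14
Inverse = (1/14)·[[-2, 0], [0, -7]]
= [[-1/7, 0], [0, -1/2]]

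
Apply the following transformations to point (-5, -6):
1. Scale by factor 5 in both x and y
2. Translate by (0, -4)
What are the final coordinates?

Step 1: Scale (-5, -6) by 5 → (-25, -30)
Step 2: Translate by (0, -4) → (-25, -34)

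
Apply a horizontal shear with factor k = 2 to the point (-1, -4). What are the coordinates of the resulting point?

Shear matrix for horizontal shear with factor k = 2:
[[1, 2], [0, 1]]
Result: (-1, -4) → (-9, -4)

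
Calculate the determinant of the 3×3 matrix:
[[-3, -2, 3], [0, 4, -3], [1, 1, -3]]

Expansion along first row:
det = -3·det([[4,-3],[1,-3]]) - -2·det([[0,-3],[1,-3]]) + 3·det([[0,4],[1,1]])
    = -3·(4·-3 - -3·1) - -2·(0·-3 - -3·1) + 3·(0·1 - 4·1)
    = -3·-9 - -2·3 + 3·-4
    = 27 + 6 + -12 = 21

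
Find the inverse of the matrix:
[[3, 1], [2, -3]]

For [[a,b],[c,d]], inverse = (1/det)·[[d,-b],[-c,a]]
det = (3)(-3) - (1)(2) = -9 - 2 = -11
Inverse = (1/-11)·[[-3, -1], [-2, 3]]
= [[3/11, 1/11], [2/11, -3/11]]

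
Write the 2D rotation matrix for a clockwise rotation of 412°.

Rotation matrix formula: [[cos θ, -sin θ], [sin θ, cos θ]]
A clockwise rotation by 412° is equivalent to a counterclockwise rotation by -412°.
For θ = -412°:
cos(-412°) = 0.6157
sin(-412°) = -0.7880
Result: [[0.6157, 0.7880], [-0.7880, 0.6157]]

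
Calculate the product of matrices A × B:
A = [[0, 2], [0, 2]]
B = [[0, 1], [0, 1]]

Matrix multiplication:
C[0][0] = 0×0 + 2×0 = 0
C[0][1] = 0×1 + 2×1 = 2
C[1][0] = 0×0 + 2×0 = 0
C[1][1] = 0×1 + 2×1 = 2
Result: [[0, 2], [0, 2]]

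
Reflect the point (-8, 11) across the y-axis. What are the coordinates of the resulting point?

Reflection across y-axis: (-8, 11) → (8, 11)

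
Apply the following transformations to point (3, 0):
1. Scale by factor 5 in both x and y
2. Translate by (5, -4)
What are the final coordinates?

Step 1: Scale (3, 0) by 5 → (15, 0)
Step 2: Translate by (5, -4) → (20, -4)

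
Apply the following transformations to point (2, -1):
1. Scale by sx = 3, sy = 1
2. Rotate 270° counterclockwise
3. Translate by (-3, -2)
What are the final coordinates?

Step 1: Scale → (6, -1)
Step 2: Rotate 270° → (-1, -6)
Step 3: Translate → (-4, -8)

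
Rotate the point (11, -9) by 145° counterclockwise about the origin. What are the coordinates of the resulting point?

Rotation matrix for 145°: [[cos 145°, -sin 145°], [sin 145°, cos 145°]] ≈ [[-0.819152, -0.573576], [0.573576, -0.819152]]
[[-0.819152, -0.573576], [0.573576, -0.819152]] × [11, -9]ᵀ ≈ [-3.8485, 13.6817]ᵀ
Result: (-3.8485, 13.6817)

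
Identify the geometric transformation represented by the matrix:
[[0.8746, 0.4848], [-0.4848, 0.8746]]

This matrix represents: rotation by 331° counterclockwise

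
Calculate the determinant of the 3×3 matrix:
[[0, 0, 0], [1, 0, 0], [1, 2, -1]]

Expansion along first row:
det = 0·det([[0,0],[2,-1]]) - 0·det([[1,0],[1,-1]]) + 0·det([[1,0],[1,2]])
    = 0·(0·-1 - 0·2) - 0·(1·-1 - 0·1) + 0·(1·2 - 0·1)
    = 0·0 - 0·-1 + 0·2
    = 0 + 0 + 0 = 0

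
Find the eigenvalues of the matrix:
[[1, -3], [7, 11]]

Characteristic equation: det(A - λI) = 0
λ² - (trace)λ + (det) = 0
trace = 1 + 11 = 12, det = (1)(11) - (-3)(7) = 32
λ² - (12)λ + (32) = 0
λ = (12 ± √((12)² - 4·(32))) / 2 = (12 ± √16) / 2
Solving: λ = 4, 8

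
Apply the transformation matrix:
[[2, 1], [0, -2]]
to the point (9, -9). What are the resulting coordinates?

Matrix multiplication:
[[2, 1], [0, -2]] × [9, -9]ᵀ
= [(2)(9) + (1)(-9), (0)(9) + (-2)(-9)]ᵀ
= [9, 18]ᵀ
Result: (9, 18)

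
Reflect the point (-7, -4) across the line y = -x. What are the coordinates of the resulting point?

Reflection across line y = -x: (-7, -4) → (4, 7)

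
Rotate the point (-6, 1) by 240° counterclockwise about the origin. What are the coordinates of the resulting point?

Rotation matrix for 240°: [[cos 240°, -sin 240°], [sin 240°, cos 240°]] ≈ [[-0.500000, 0.866025], [-0.866025, -0.500000]]
[[-0.500000, 0.866025], [-0.866025, -0.500000]] × [-6, 1]ᵀ ≈ [3.8660, 4.6962]ᵀ
Result: (3.8660, 4.6962)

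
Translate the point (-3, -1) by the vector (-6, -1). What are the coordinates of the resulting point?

Translation by (-6, -1) (homogeneous matrix [[1, 0, -6], [0, 1, -1], [0, 0, 1]]):
x' = -3 + -6 = -9
y' = -1 + -1 = -2
Result: (-9, -2)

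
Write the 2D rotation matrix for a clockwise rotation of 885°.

Rotation matrix formula: [[cos θ, -sin θ], [sin θ, cos θ]]
A clockwise rotation by 885° is equivalent to a counterclockwise rotation by -885°.
For θ = -885°:
cos(-885°) = -0.9659
sin(-885°) = -0.2588
Result: [[-0.9659, 0.2588], [-0.2588, -0.9659]]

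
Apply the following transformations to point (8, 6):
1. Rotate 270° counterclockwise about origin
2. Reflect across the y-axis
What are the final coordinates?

Step 1: Rotate 270° → (6, -8)
Step 2: Reflect across y-axis → (-6, -8)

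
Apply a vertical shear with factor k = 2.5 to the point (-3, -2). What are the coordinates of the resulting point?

Shear matrix for vertical shear with factor k = 2.5:
[[1, 0], [2.50, 1]]
Result: (-3, -2) → (-3, -9.5)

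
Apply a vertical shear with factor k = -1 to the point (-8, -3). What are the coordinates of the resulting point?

Shear matrix for vertical shear with factor k = -1:
[[1, 0], [-1, 1]]
Result: (-8, -3) → (-8, 5)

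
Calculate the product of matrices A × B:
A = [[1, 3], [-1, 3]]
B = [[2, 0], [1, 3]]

Matrix multiplication:
C[0][0] = 1×2 + 3×1 = 5
C[0][1] = 1×0 + 3×3 = 9
C[1][0] = -1×2 + 3×1 = 1
C[1][1] = -1×0 + 3×3 = 9
Result: [[5, 9], [1, 9]]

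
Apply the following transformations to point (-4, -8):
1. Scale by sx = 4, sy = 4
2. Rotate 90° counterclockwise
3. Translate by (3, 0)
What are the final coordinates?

Step 1: Scale → (-16, -32)
Step 2: Rotate 90° → (32, -16)
Step 3: Translate → (35, -16)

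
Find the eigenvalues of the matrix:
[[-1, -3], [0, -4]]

Characteristic equation: det(A - λI) = 0
λ² - (trace)λ + (det) = 0
trace = -1 + -4 = -5, det = (-1)(-4) - (-3)(0) = 4
λ² - (-5)λ + (4) = 0
λ = (-5 ± √((-5)² - 4·(4))) / 2 = (-5 ± √9) / 2
Solving: λ = -4, -1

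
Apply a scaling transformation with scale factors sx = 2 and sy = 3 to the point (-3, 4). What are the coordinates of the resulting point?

Scaling matrix:
[[2, 0], [0, 3]]
Result: (-3 × 2, 4 × 3) = (-6, 12)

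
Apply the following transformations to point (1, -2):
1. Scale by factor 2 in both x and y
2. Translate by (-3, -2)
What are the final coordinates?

Step 1: Scale (1, -2) by 2 → (2, -4)
Step 2: Translate by (-3, -2) → (-1, -6)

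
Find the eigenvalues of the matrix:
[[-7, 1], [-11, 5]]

Characteristic equation: det(A - λI) = 0
λ² - (trace)λ + (det) = 0
trace = -7 + 5 = -2, det = (-7)(5) - (1)(-11) = -24
λ² - (-2)λ + (-24) = 0
λ = (-2 ± √((-2)² - 4·(-24))) / 2 = (-2 ± √100) / 2
Solving: λ = -6, 4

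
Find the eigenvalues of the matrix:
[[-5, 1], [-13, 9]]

Characteristic equation: det(A - λI) = 0
λ² - (trace)λ + (det) = 0
trace = -5 + 9 = 4, det = (-5)(9) - (1)(-13) = -32
λ² - (4)λ + (-32) = 0
λ = (4 ± √((4)² - 4·(-32))) / 2 = (4 ± √144) / 2
Solving: λ = -4, 8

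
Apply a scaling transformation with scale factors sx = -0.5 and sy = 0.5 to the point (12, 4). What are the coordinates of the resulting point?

Scaling matrix:
[[-0.50, 0], [0, 0.50]]
Result: (12 × -0.5, 4 × 0.5) = (-6, 2)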